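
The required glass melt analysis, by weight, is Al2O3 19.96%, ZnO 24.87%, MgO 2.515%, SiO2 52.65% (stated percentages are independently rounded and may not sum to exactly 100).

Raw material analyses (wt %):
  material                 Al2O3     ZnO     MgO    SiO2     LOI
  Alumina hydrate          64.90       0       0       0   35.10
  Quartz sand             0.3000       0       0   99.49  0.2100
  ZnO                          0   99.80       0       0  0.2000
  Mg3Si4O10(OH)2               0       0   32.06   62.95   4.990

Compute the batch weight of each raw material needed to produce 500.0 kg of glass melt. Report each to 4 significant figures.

Full float precision is carried throughout — intermediates appear, rounded to four significant figures, in the working — every reported number is rounded exactly once. Derived quantities are computed from the weighed amounts for 500.0 kg of glass at full precision (glass mass, the yield, four oxide percentages, ignition loss, totals) as set out in the problem or answer text.
Target masses of each oxide per 500.0 kg glass melt:
  Al2O3: 19.96% × 500.0 = 99.80 kg
  ZnO: 24.87% × 500.0 = 124.4 kg
  MgO: 2.515% × 500.0 = 12.58 kg
  SiO2: 52.65% × 500.0 = 263.2 kg
Balance tally, oxide-wise, working from each reported weight, at the basis given (each sum matches its target mass once rounding is allowed for):
  Al2O3: 152.7·0.6490 + 239.8·0.003000 = 99.82 kg (target 99.80 kg)
  ZnO: 124.6·0.9980 = 124.4 kg (target 124.4 kg)
  MgO: 39.22·0.3206 = 12.57 kg (target 12.58 kg)
  SiO2: 239.8·0.9949 + 39.22·0.6295 = 263.3 kg (target 263.2 kg)
Glass-mass closure: net batch after ignition = 500.0 kg (the Σ of target masses is 500.0 kg; basis as stated: 500.0 kg — a pure rounding effect).
Batch grand total — Σ batch = 556.3 kg; Σ batch·LOI gives LOI loss = 56.31 kg; yield = glass ÷ total batch = 89.88%.

Batch per 500.0 kg glass melt:
  Alumina hydrate: 152.7 kg
  Quartz sand: 239.8 kg
  ZnO: 124.6 kg
  Mg3Si4O10(OH)2: 39.22 kg
Total batch = 556.3 kg; LOI loss = 56.31 kg; yield = 89.88%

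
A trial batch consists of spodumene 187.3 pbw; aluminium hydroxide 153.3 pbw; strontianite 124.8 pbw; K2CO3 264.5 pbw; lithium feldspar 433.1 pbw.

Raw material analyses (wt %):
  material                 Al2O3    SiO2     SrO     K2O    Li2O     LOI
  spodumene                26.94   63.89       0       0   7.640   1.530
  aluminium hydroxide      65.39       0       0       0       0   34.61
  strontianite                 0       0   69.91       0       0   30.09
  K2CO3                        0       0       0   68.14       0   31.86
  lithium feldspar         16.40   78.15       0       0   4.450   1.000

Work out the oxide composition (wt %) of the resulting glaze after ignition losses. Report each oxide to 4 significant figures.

Glass mass = 980.9 pbw (batch 1163 − LOI 182.1).
Composition: Al2O3 22.60%, SiO2 46.70%, SrO 8.894%, K2O 18.37%, Li2O 3.424%

All arithmetic keeps exact precision all the way through — working values appear, with 4-significant-figure rounding, in the printout; exactly one rounding goes into each reported figure. Derived quantities, including net glass mass, yield, LOI, the totals, the five compositions, are carried from the batch weights on 980.9 pbw of glass at full precision, as given in either problem or answer.
Per-oxide mass from batch:
  Al2O3: 187.3·0.2694 + 153.3·0.6539 + 433.1·0.1640 = 221.7 pbw
  SiO2: 187.3·0.6389 + 433.1·0.7815 = 458.1 pbw
  SrO: 124.8·0.6991 = 87.25 pbw
  K2O: 264.5·0.6814 = 180.2 pbw
  Li2O: 187.3·0.07640 + 433.1·0.04450 = 33.58 pbw
LOI: 187.3·0.01530 + 153.3·0.3461 + 124.8·0.3009 + 264.5·0.3186 + 433.1·0.01000 = 182.1 pbw
Net of LOI, the glass mass = 1163 − 182.1 = 980.9 pbw (the oxide masses sum to this)
wt %: oxide over glass, times 100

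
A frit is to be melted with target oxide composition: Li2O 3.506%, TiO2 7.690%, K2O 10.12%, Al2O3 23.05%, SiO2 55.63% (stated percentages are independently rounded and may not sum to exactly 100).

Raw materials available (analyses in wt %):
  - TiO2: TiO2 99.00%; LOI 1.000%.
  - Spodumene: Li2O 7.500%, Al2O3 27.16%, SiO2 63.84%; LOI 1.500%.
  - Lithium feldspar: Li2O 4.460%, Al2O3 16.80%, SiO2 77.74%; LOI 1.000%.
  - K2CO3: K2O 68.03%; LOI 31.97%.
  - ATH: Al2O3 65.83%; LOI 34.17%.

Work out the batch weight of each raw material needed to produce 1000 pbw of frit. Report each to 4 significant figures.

Batch per 1000 pbw frit:
  TiO2: 77.68 pbw
  Spodumene: 81.95 pbw
  Lithium feldspar: 648.3 pbw
  K2CO3: 148.8 pbw
  ATH: 150.9 pbw
Total batch = 1108 pbw; LOI loss = 107.6 pbw; yield = 90.28%

The whole derivation carries full float precision from first step to last. Intermediates appear, rounded to 4 significant digits, within the worked lines — each reported number is rounded a single time; all derived quantities (the five compositions, the totals, the yield, LOI, glass mass) are rebuilt starting from the weights at 1000 pbw of glass at exact precision, exactly as printed in either problem or answer.
The oxide mass targets at 1000 pbw frit:
  Li2O: 3.506% × 1000 = 35.06 pbw
  TiO2: 7.690% × 1000 = 76.90 pbw
  K2O: 10.12% × 1000 = 101.2 pbw
  Al2O3: 23.05% × 1000 = 230.5 pbw
  SiO2: 55.63% × 1000 = 556.3 pbw
Balance tally, oxide-wise, working from each reported weight, on the stated basis (each sum matches its target mass net of answer rounding effects):
  Li2O: 81.95·0.07500 + 648.3·0.04460 = 35.06 pbw (target 35.06 pbw)
  TiO2: 77.68·0.9900 = 76.90 pbw (target 76.90 pbw)
  K2O: 148.8·0.6803 = 101.2 pbw (target 101.2 pbw)
  Al2O3: 81.95·0.2716 + 648.3·0.1680 + 150.9·0.6583 = 230.5 pbw (target 230.5 pbw)
  SiO2: 81.95·0.6384 + 648.3·0.7774 = 556.3 pbw (target 556.3 pbw)
Glass-mass closure: net batch after ignition = 1000 pbw (summing oxide targets gives 1000 pbw; stated basis 1000 pbw — gaps are rounding artifacts).
Adding the batch up: Σ batch = 1108 pbw; the LOI term Σ batch·LOI equals 107.6 pbw; yield = glass ÷ total batch = 90.28%.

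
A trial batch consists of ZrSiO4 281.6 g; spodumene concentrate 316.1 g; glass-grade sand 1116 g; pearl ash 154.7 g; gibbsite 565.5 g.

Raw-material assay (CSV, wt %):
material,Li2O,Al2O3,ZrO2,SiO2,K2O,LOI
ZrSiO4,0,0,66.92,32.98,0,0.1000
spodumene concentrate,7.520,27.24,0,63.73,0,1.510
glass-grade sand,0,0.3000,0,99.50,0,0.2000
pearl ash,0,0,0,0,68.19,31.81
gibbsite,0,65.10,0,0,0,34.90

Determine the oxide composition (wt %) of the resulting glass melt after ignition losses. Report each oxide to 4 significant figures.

Each numeric step maintains full float precision in all steps; intermediates are printed with 4-significant-figure rounding when written out. Each reported number includes exactly one rounding — the derived quantities, including yield, glass mass, totals, the five compositions, ignition loss, are recomputed using the weight values on 2180 g of glass in full precision, as they appear in either problem or answer.
Delivered oxide masses:
  Li2O: 316.1·0.07520 = 23.77 g
  Al2O3: 316.1·0.2724 + 1116·0.003000 + 565.5·0.6510 = 457.6 g
  ZrO2: 281.6·0.6692 = 188.4 g
  SiO2: 281.6·0.3298 + 316.1·0.6373 + 1116·0.9950 = 1405 g
  K2O: 154.7·0.6819 = 105.5 g
LOI: 281.6·0.001000 + 316.1·0.01510 + 1116·0.002000 + 154.7·0.3181 + 565.5·0.3490 = 253.9 g
Glass mass = batch − LOI = 2434 − 253.9 = 2180 g (consistent with Σ oxide mass)
wt % = 100 × oxide mass / glass mass

Glass mass = 2180 g (batch 2434 − LOI 253.9).
Composition: Li2O 1.090%, Al2O3 20.99%, ZrO2 8.644%, SiO2 64.44%, K2O 4.839%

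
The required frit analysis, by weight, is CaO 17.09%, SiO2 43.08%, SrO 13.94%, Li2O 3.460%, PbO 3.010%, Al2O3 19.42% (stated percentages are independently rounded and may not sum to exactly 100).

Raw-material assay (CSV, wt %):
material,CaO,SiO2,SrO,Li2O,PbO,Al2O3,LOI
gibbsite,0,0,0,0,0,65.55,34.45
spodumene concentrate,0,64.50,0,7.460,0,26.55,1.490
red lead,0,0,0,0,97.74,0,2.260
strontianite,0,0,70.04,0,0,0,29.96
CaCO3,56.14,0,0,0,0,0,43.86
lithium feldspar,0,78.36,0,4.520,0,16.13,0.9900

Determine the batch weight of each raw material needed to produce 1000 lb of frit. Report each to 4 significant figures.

Batch per 1000 lb frit:
  gibbsite: 108.2 lb
  spodumene concentrate: 260.7 lb
  red lead: 30.80 lb
  strontianite: 199.0 lb
  CaCO3: 304.4 lb
  lithium feldspar: 335.1 lb
Total batch = 1238 lb; LOI loss = 238.3 lb; yield = 80.75%

Values along the way are displayed, rounded to four significant digits, as written. The whole derivation maintains full float precision end to end. Every reported figure is rounded a single time. The derived quantities are computed from the batch weights for 1000 lb of glass in exact precision (six oxide percentages, ignition loss, glass mass, yield, the totals) as given in either problem or answer.
The oxide mass targets at 1000 lb frit:
  CaO: 17.09% × 1000 = 170.9 lb
  SiO2: 43.08% × 1000 = 430.8 lb
  SrO: 13.94% × 1000 = 139.4 lb
  Li2O: 3.460% × 1000 = 34.60 lb
  PbO: 3.010% × 1000 = 30.10 lb
  Al2O3: 19.42% × 1000 = 194.2 lb
Sums-versus-targets review with the batch weights as given, at the basis given (each sum matches its target mass net of answer rounding effects):
  CaO: 304.4·0.5614 = 170.9 lb (target 170.9 lb)
  SiO2: 260.7·0.6450 + 335.1·0.7836 = 430.7 lb (target 430.8 lb)
  SrO: 199.0·0.7004 = 139.4 lb (target 139.4 lb)
  Li2O: 260.7·0.07460 + 335.1·0.04520 = 34.59 lb (target 34.60 lb)
  PbO: 30.80·0.9774 = 30.10 lb (target 30.10 lb)
  Al2O3: 108.2·0.6555 + 260.7·0.2655 + 335.1·0.1613 = 194.2 lb (target 194.2 lb)
Glass-mass bookkeeping: batch Σ − ignition loss = 999.9 lb (per-oxide target masses sum to 1000 lb; against the stated basis, 1000 lb — deltas are rounding alone).
Total batch = Σ batch = 1238 lb; Σ batch·LOI gives LOI loss = 238.3 lb; as yield: glass ÷ batch → 80.75%.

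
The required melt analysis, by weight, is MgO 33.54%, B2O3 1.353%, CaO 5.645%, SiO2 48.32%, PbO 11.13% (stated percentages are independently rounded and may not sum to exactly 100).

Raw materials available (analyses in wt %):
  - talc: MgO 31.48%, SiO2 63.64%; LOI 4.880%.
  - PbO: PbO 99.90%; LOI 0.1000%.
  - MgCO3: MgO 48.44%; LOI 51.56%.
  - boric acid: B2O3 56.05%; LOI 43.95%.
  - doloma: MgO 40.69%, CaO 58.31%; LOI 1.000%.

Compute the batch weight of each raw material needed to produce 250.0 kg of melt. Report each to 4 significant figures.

In-progress results are shown (rounded to four significant digits) as written — the whole derivation carries full precision at all times — a single rounding completes each reported number. All derived quantities, including five oxide percentages, net glass mass, the yield, the totals, LOI, are computed using the weight values on 250.0 kg of glass in full precision, as quoted within question or answer.
Target masses of each oxide per 250.0 kg melt:
  MgO: 33.54% × 250.0 = 83.85 kg
  B2O3: 1.353% × 250.0 = 3.382 kg
  CaO: 5.645% × 250.0 = 14.11 kg
  SiO2: 48.32% × 250.0 = 120.8 kg
  PbO: 11.13% × 250.0 = 27.82 kg
Verifying the oxide balance from the weights as reported, per the basis as stated (sums match the target masses net of answer rounding effects):
  MgO: 189.8·0.3148 + 29.41·0.4844 + 24.20·0.4069 = 83.84 kg (target 83.85 kg)
  B2O3: 6.035·0.5605 = 3.383 kg (target 3.382 kg)
  CaO: 24.20·0.5831 = 14.11 kg (target 14.11 kg)
  SiO2: 189.8·0.6364 = 120.8 kg (target 120.8 kg)
  PbO: 27.85·0.9990 = 27.82 kg (target 27.82 kg)
Consistency of the glass mass: total batch − LOI = 249.9 kg (the targets, summed, come to 250.0 kg; versus the stated basis of 250.0 kg — deltas are rounding alone).
Summing the batch: Σ batch = 277.3 kg; LOI removed, Σ of batch·LOI: 27.35 kg; as yield: glass ÷ batch → 90.14%.

Batch per 250.0 kg melt:
  talc: 189.8 kg
  PbO: 27.85 kg
  MgCO3: 29.41 kg
  boric acid: 6.035 kg
  doloma: 24.20 kg
Total batch = 277.3 kg; LOI loss = 27.35 kg; yield = 90.14%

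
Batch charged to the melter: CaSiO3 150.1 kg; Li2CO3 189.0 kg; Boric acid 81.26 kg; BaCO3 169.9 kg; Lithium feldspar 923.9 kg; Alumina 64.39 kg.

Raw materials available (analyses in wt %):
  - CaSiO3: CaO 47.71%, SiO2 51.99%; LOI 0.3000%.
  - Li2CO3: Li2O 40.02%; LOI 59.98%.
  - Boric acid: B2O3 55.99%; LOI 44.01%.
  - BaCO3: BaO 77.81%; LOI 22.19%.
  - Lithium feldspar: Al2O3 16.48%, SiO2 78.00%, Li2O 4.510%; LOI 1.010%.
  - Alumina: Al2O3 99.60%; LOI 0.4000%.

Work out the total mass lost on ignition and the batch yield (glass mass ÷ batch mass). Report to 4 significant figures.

Each numeric step keeps full precision all the way through; working values are displayed rounded to four significant figures in the working; every reported number is rounded once only; derived quantities, including ignition loss, yield, the six compositions, glass mass, totals, are carried using the weight values for 1382 kg of glass in full float precision as set out in problem or answer.
LOI of each material in turn:
  CaSiO3: 150.1 × 0.003000 = 0.4503 kg
  Li2CO3: 189.0 × 0.5998 = 113.4 kg
  Boric acid: 81.26 × 0.4401 = 35.76 kg
  BaCO3: 169.9 × 0.2219 = 37.70 kg
  Lithium feldspar: 923.9 × 0.01010 = 9.331 kg
  Alumina: 64.39 × 0.004000 = 0.2576 kg
Total LOI = 196.9 kg
Glass = batch − LOI = 1579 − 196.9 = 1382 kg

LOI loss = 196.9 kg; glass = 1382 kg; yield = 87.53%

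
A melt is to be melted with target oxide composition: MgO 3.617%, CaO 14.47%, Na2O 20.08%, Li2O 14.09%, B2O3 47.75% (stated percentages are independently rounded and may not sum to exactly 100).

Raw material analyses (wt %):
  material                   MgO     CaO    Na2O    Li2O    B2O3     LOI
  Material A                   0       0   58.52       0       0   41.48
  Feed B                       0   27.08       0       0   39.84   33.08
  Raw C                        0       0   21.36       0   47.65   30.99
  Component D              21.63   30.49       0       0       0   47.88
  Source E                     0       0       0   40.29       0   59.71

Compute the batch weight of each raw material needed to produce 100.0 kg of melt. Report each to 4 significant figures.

Intermediates are shown, with 4-significant-figure rounding, across the worked steps — each numeric step maintains full float precision end to end — a single rounding finalizes every reported figure — derived quantities are carried from the batch weights at 100.0 kg of glass at exact precision (five oxide percentages, LOI, totals, the yield, net glass mass) precisely as stated by the problem or the answer.
The oxide mass targets at 100.0 kg melt:
  MgO: 3.617% × 100.0 = 3.617 kg
  CaO: 14.47% × 100.0 = 14.47 kg
  Na2O: 20.08% × 100.0 = 20.08 kg
  Li2O: 14.09% × 100.0 = 14.09 kg
  B2O3: 47.75% × 100.0 = 47.75 kg
Mass-balance tally per oxide applying the batch weights above, per the basis as stated (sums match the target masses net of answer rounding effects):
  MgO: 16.72·0.2163 = 3.617 kg (target 3.617 kg)
  CaO: 34.61·0.2708 + 16.72·0.3049 = 14.47 kg (target 14.47 kg)
  Na2O: 8.297·0.5852 + 71.28·0.2136 = 20.08 kg (target 20.08 kg)
  Li2O: 34.97·0.4029 = 14.09 kg (target 14.09 kg)
  B2O3: 34.61·0.3984 + 71.28·0.4765 = 47.75 kg (target 47.75 kg)
Mass balance on the glass: whole batch net of LOI = 100.0 kg (targets for the oxides total 100.0 kg; against the stated basis, 100.0 kg — differing by rounding only).
Total batch = Σ batch = 165.9 kg; the LOI term Σ batch·LOI equals 65.87 kg; yield, glass over the total, = 60.29%.

Batch per 100.0 kg melt:
  Material A: 8.297 kg
  Feed B: 34.61 kg
  Raw C: 71.28 kg
  Component D: 16.72 kg
  Source E: 34.97 kg
Total batch = 165.9 kg; LOI loss = 65.87 kg; yield = 60.29%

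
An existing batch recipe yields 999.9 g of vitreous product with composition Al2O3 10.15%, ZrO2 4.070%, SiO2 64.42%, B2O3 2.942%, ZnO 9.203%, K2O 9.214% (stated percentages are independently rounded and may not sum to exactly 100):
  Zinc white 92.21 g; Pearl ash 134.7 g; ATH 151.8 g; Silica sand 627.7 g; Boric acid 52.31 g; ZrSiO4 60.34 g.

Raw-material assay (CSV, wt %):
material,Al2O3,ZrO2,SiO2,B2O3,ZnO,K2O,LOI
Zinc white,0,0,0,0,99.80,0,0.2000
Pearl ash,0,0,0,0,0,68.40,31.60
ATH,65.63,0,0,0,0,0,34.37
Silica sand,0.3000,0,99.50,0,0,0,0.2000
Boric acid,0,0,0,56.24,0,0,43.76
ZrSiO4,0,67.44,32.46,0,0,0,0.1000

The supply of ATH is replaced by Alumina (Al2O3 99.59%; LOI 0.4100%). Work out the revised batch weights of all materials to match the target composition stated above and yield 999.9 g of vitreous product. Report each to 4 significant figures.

Revised batch per 999.9 g vitreous product:
  Zinc white: 92.21 g
  Pearl ash: 134.7 g
  Alumina: 100.0 g
  Silica sand: 627.7 g
  Boric acid: 52.31 g
  ZrSiO4: 60.34 g
Total batch = 1067 g; LOI loss = 67.37 g

The working math holds exact precision in every operation — values along the way are shown rounded to four significant figures on the page; each reported result undergoes a single rounding; all derived quantities, including the yield, six oxide percentages, glass mass, totals, LOI, are carried from the batch weights for 999.9 g of glass at full float precision as quoted within the question or the answer.
Oxide-by-oxide targets in 999.9 g vitreous product:
  Al2O3: 10.15% × 999.9 = 101.5 g
  ZrO2: 4.070% × 999.9 = 40.70 g
  SiO2: 64.42% × 999.9 = 644.1 g
  B2O3: 2.942% × 999.9 = 29.42 g
  ZnO: 9.203% × 999.9 = 92.02 g
  K2O: 9.214% × 999.9 = 92.13 g
Verifying the oxide balance using the reported weights, at the basis given (delivered sums recover each target net of answer rounding effects):
  Al2O3: 100.0·0.9959 + 627.7·0.003000 = 101.5 g (target 101.5 g)
  ZrO2: 60.34·0.6744 = 40.69 g (target 40.70 g)
  SiO2: 627.7·0.9950 + 60.34·0.3246 = 644.1 g (target 644.1 g)
  B2O3: 52.31·0.5624 = 29.42 g (target 29.42 g)
  ZnO: 92.21·0.9980 = 92.03 g (target 92.02 g)
  K2O: 134.7·0.6840 = 92.13 g (target 92.13 g)
Glass-mass sanity pass: batch total minus LOI = 999.9 g (per-oxide target masses sum to 999.9 g; the stated basis being 999.9 g — rounding explains the deltas).
Summing the batch: Σ batch = 1067 g; loss to ignition Σ batch·LOI = 67.37 g; yield, glass over the total, = 93.69%.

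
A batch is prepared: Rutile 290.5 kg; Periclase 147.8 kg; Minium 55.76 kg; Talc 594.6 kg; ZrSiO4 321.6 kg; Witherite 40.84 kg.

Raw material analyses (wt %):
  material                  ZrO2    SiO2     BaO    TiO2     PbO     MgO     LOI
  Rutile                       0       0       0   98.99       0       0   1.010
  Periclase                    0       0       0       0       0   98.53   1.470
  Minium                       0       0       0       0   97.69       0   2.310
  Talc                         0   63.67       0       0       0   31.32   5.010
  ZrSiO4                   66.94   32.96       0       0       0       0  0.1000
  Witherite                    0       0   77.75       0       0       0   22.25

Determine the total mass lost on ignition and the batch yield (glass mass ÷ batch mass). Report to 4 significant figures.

LOI loss = 45.59 kg; glass = 1406 kg; yield = 96.86%

In-progress results are displayed rounded to four significant digits in the working; each numeric step maintains exact precision throughout. A single rounding completes every reported figure; the derived quantities (LOI, the six compositions, glass mass, the totals, the yield) are recomputed starting from the weights per 1406 kg of glass at full float precision, exactly as shown in the problem or answer text.
Loss on ignition, line by line:
  Rutile: 290.5 × 0.01010 = 2.934 kg
  Periclase: 147.8 × 0.01470 = 2.173 kg
  Minium: 55.76 × 0.02310 = 1.288 kg
  Talc: 594.6 × 0.05010 = 29.79 kg
  ZrSiO4: 321.6 × 0.001000 = 0.3216 kg
  Witherite: 40.84 × 0.2225 = 9.087 kg
Total LOI = 45.59 kg
Glass = batch − LOI = 1451 − 45.59 = 1406 kg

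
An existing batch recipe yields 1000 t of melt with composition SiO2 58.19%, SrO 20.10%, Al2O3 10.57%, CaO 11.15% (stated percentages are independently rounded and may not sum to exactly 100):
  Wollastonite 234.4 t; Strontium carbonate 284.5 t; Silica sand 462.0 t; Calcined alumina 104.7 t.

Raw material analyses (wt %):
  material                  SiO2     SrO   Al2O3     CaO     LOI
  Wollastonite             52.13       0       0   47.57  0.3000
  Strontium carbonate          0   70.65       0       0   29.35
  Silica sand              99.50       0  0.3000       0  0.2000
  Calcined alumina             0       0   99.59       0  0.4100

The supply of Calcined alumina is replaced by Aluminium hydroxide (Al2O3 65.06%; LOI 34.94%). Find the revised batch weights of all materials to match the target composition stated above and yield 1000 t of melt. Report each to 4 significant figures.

All arithmetic maintains full precision at each step; in-progress results are shown, rounded to four significant figures, at each printed step. Every reported result is rounded just once; the derived quantities (ignition loss, the yield, glass mass, the four compositions, the totals) are rebuilt from the weighed amounts per 1000 t of glass at exact precision as they appear in question or answer.
Target masses of each oxide per 1000 t melt:
  SiO2: 58.19% × 1000 = 581.9 t
  SrO: 20.10% × 1000 = 201.0 t
  Al2O3: 10.57% × 1000 = 105.7 t
  CaO: 11.15% × 1000 = 111.5 t
Per-oxide balance check given the weights on record, for the quoted basis mass (oxide sums agree with the targets inside rounding margins):
  SiO2: 234.4·0.5213 + 462.0·0.9950 = 581.9 t (target 581.9 t)
  SrO: 284.5·0.7065 = 201.0 t (target 201.0 t)
  Al2O3: 462.0·0.003000 + 160.3·0.6506 = 105.7 t (target 105.7 t)
  CaO: 234.4·0.4757 = 111.5 t (target 111.5 t)
The glass-mass cross-check: net batch after ignition = 1000 t (the targets, summed, come to 1000 t; against the stated basis, 1000 t — any gap is answer rounding).
Adding the batch up: Σ batch = 1141 t; LOI removed, Σ of batch·LOI: 141.1 t; yield: glass divided by total = 87.63%.

Revised batch per 1000 t melt:
  Wollastonite: 234.4 t
  Strontium carbonate: 284.5 t
  Silica sand: 462.0 t
  Aluminium hydroxide: 160.3 t
Total batch = 1141 t; LOI loss = 141.1 t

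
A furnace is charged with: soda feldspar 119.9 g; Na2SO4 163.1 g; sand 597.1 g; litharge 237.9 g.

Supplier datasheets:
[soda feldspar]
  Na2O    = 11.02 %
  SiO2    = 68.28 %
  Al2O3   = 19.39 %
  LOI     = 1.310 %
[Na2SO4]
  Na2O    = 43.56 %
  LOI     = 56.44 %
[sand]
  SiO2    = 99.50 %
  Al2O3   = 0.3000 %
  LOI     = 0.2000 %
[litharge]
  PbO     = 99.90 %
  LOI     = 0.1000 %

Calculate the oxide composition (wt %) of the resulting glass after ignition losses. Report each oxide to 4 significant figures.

Glass mass = 1023 g (batch 1118 − LOI 95.06).
Composition: PbO 23.23%, Na2O 8.237%, SiO2 66.08%, Al2O3 2.448%

All arithmetic carries exact precision at every stage. Values along the way are displayed, with 4-significant-figure rounding, in the working. Each reported figure undergoes a single rounding; derived quantities (the four compositions, net glass mass, the totals, yield, LOI) are re-derived at exact precision from the weighed amounts on 1023 g of glass, precisely as stated by the problem or answer text.
Delivered oxide masses:
  PbO: 237.9·0.9990 = 237.7 g
  Na2O: 119.9·0.1102 + 163.1·0.4356 = 84.26 g
  SiO2: 119.9·0.6828 + 597.1·0.9950 = 676.0 g
  Al2O3: 119.9·0.1939 + 597.1·0.003000 = 25.04 g
LOI: 119.9·0.01310 + 163.1·0.5644 + 597.1·0.002000 + 237.9·0.001000 = 95.06 g
The glass mass, total less LOI, = 1118 − 95.06 = 1023 g (consistent with Σ oxide mass)
each oxide over glass, ×100, is wt %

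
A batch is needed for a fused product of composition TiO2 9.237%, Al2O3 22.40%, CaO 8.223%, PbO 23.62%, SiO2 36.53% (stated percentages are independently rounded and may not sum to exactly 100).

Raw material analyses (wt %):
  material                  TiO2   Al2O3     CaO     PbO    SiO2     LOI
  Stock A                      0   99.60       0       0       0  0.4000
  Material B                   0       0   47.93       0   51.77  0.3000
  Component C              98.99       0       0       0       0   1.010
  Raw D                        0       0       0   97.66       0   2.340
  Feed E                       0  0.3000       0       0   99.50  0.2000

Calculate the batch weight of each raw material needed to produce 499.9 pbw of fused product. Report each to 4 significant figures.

Values along the way are printed rounded to four significant digits within the worked lines — all internal work holds full float precision through the solve. Every reported result receives exactly one rounding; all derived quantities are rebuilt in exact precision (glass mass, the five compositions, ignition loss, totals, yield) from the weighed amounts on 499.9 pbw of glass exactly as shown in the problem or answer text.
Oxide mass targets, per 499.9 pbw fused product:
  TiO2: 9.237% × 499.9 = 46.18 pbw
  Al2O3: 22.40% × 499.9 = 112.0 pbw
  CaO: 8.223% × 499.9 = 41.11 pbw
  PbO: 23.62% × 499.9 = 118.1 pbw
  SiO2: 36.53% × 499.9 = 182.6 pbw
Oxide-by-oxide audit given the weights on record, per the basis as stated (summed amounts equal target values exact up to rounding of places):
  TiO2: 46.65·0.9899 = 46.18 pbw (target 46.18 pbw)
  Al2O3: 112.0·0.9960 + 138.9·0.003000 = 112.0 pbw (target 112.0 pbw)
  CaO: 85.76·0.4793 = 41.10 pbw (target 41.11 pbw)
  PbO: 120.9·0.9766 = 118.1 pbw (target 118.1 pbw)
  SiO2: 85.76·0.5177 + 138.9·0.9950 = 182.6 pbw (target 182.6 pbw)
The glass-mass cross-check: total batch − LOI = 499.9 pbw (summing oxide targets gives 499.9 pbw; with the basis standing at 499.9 pbw — gaps are rounding artifacts).
Whole-batch sum: Σ batch = 504.2 pbw; LOI removed, Σ of batch·LOI: 4.283 pbw; yield = glass ÷ total batch = 99.15%.

Batch per 499.9 pbw fused product:
  Stock A: 112.0 pbw
  Material B: 85.76 pbw
  Component C: 46.65 pbw
  Raw D: 120.9 pbw
  Feed E: 138.9 pbw
Total batch = 504.2 pbw; LOI loss = 4.283 pbw; yield = 99.15%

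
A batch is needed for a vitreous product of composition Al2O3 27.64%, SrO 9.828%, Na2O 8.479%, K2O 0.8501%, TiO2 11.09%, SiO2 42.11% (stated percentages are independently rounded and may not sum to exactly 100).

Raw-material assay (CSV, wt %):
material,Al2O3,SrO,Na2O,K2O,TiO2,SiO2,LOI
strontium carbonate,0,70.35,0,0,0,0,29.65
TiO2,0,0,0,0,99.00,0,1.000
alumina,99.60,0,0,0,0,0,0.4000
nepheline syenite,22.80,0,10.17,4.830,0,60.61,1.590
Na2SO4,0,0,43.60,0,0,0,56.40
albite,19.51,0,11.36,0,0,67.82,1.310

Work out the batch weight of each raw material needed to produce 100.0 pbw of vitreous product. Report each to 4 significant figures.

All internal work keeps full float precision through every step — mid-chain values are shown rounded to four significant figures across the worked steps — each reported result is rounded exactly once; all derived quantities are rebuilt using the weight values per 100.0 pbw of glass at exact precision (the six compositions, glass mass, ignition loss, totals, yield) as written in the problem or the answer.
Oxide-by-oxide targets in 100.0 pbw vitreous product:
  Al2O3: 27.64% × 100.0 = 27.64 pbw
  SrO: 9.828% × 100.0 = 9.828 pbw
  Na2O: 8.479% × 100.0 = 8.479 pbw
  K2O: 0.8501% × 100.0 = 0.8501 pbw
  TiO2: 11.09% × 100.0 = 11.09 pbw
  SiO2: 42.11% × 100.0 = 42.11 pbw
Checking each oxide sum from the weights as reported, against the basis in use (sums match the target masses up to rounding of the answer):
  Al2O3: 14.64·0.9960 + 17.60·0.2280 + 46.36·0.1951 = 27.64 pbw (target 27.64 pbw)
  SrO: 13.97·0.7035 = 9.828 pbw (target 9.828 pbw)
  Na2O: 17.60·0.1017 + 3.262·0.4360 + 46.36·0.1136 = 8.479 pbw (target 8.479 pbw)
  K2O: 17.60·0.04830 = 0.8501 pbw (target 0.8501 pbw)
  TiO2: 11.20·0.9900 = 11.09 pbw (target 11.09 pbw)
  SiO2: 17.60·0.6061 + 46.36·0.6782 = 42.11 pbw (target 42.11 pbw)
Mass balance on the glass: batch Σ − ignition loss = 99.99 pbw (the Σ of target masses is 100.0 pbw; against the stated basis, 100.0 pbw — differing by rounding only).
Whole-batch sum: Σ batch = 107.0 pbw; Σ batch·LOI gives LOI loss = 7.040 pbw; yield: glass divided by total = 93.42%.

Batch per 100.0 pbw vitreous product:
  strontium carbonate: 13.97 pbw
  TiO2: 11.20 pbw
  alumina: 14.64 pbw
  nepheline syenite: 17.60 pbw
  Na2SO4: 3.262 pbw
  albite: 46.36 pbw
Total batch = 107.0 pbw; LOI loss = 7.040 pbw; yield = 93.42%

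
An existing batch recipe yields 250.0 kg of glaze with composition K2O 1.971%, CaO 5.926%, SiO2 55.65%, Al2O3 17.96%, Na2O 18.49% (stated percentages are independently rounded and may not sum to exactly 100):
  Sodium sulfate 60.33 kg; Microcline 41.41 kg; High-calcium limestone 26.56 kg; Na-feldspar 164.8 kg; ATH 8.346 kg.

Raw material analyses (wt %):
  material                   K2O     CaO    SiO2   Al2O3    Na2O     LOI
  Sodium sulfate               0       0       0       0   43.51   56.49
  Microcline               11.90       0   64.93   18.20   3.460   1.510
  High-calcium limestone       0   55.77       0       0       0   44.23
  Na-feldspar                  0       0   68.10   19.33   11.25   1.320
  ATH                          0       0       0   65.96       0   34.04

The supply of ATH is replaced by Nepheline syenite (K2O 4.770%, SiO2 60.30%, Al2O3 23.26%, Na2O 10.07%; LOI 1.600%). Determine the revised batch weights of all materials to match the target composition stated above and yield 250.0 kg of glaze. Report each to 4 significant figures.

In-progress results are displayed, rounded to 4 significant figures, within the worked lines. Exact precision is carried at each step — each reported value takes just one rounding; all derived quantities, including the yield, net glass mass, totals, five oxide percentages, LOI, are rebuilt from the batch weights for 250.0 kg of glass at full precision, as given in either problem or answer.
The oxide mass targets at 250.0 kg glaze:
  K2O: 1.971% × 250.0 = 4.928 kg
  CaO: 5.926% × 250.0 = 14.82 kg
  SiO2: 55.65% × 250.0 = 139.1 kg
  Al2O3: 17.96% × 250.0 = 44.90 kg
  Na2O: 18.49% × 250.0 = 46.22 kg
Per-oxide balance check working from each reported weight, at the basis given (target by target, the sums agree once rounding is allowed for):
  K2O: 6.023·0.1190 + 88.27·0.04770 = 4.927 kg (target 4.928 kg)
  CaO: 26.56·0.5577 = 14.81 kg (target 14.82 kg)
  SiO2: 6.023·0.6493 + 120.4·0.6810 + 88.27·0.6030 = 139.1 kg (target 139.1 kg)
  Al2O3: 6.023·0.1820 + 120.4·0.1933 + 88.27·0.2326 = 44.90 kg (target 44.90 kg)
  Na2O: 54.20·0.4351 + 6.023·0.03460 + 120.4·0.1125 + 88.27·0.1007 = 46.22 kg (target 46.22 kg)
Glass-mass sanity pass: batch Σ − ignition loss = 250.0 kg (per-oxide target masses sum to 250.0 kg; stated basis 250.0 kg — gaps are rounding artifacts).
Whole-batch sum: Σ batch = 295.5 kg; Σ batch·LOI gives LOI loss = 45.46 kg; yield: glass divided by total = 84.61%.

Revised batch per 250.0 kg glaze:
  Sodium sulfate: 54.20 kg
  Microcline: 6.023 kg
  High-calcium limestone: 26.56 kg
  Na-feldspar: 120.4 kg
  Nepheline syenite: 88.27 kg
Total batch = 295.5 kg; LOI loss = 45.46 kg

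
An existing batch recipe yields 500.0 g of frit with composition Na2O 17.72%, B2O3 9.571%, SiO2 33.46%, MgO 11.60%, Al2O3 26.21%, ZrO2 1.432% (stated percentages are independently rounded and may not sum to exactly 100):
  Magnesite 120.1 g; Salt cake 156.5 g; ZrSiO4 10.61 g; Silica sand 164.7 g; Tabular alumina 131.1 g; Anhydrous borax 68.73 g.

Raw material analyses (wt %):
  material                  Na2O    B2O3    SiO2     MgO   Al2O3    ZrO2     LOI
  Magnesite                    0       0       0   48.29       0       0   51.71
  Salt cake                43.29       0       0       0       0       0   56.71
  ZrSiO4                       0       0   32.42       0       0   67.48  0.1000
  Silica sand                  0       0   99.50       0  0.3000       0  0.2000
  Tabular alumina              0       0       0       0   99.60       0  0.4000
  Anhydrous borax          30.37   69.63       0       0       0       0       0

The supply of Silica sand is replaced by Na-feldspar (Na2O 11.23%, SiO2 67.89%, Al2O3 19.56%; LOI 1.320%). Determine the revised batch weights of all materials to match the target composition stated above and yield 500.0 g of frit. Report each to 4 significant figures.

Revised batch per 500.0 g frit:
  Magnesite: 120.1 g
  Salt cake: 93.84 g
  ZrSiO4: 10.61 g
  Na-feldspar: 241.4 g
  Tabular alumina: 84.18 g
  Anhydrous borax: 68.73 g
Total batch = 618.9 g; LOI loss = 118.9 g

Working values are printed rounded to four significant figures within the worked lines — all internal work holds exact precision end to end. Each reported number sees exactly one rounding — derived quantities are recomputed at exact precision (the six compositions, glass mass, the yield, the totals, LOI) from the batch weights on 500.0 g of glass, precisely as stated by the problem or the answer.
Oxide-by-oxide targets in 500.0 g frit:
  Na2O: 17.72% × 500.0 = 88.60 g
  B2O3: 9.571% × 500.0 = 47.86 g
  SiO2: 33.46% × 500.0 = 167.3 g
  MgO: 11.60% × 500.0 = 58.00 g
  Al2O3: 26.21% × 500.0 = 131.0 g
  ZrO2: 1.432% × 500.0 = 7.160 g
A balance pass over the oxides, with the batch weights as given, under the basis named above (summed amounts equal target values exact up to rounding of places):
  Na2O: 93.84·0.4329 + 241.4·0.1123 + 68.73·0.3037 = 88.61 g (target 88.60 g)
  B2O3: 68.73·0.6963 = 47.86 g (target 47.86 g)
  SiO2: 10.61·0.3242 + 241.4·0.6789 = 167.3 g (target 167.3 g)
  MgO: 120.1·0.4829 = 58.00 g (target 58.00 g)
  Al2O3: 241.4·0.1956 + 84.18·0.9960 = 131.1 g (target 131.0 g)
  ZrO2: 10.61·0.6748 = 7.160 g (target 7.160 g)
The glass-mass cross-check: batch total minus LOI = 500.0 g (the targets, summed, come to 500.0 g; versus the stated basis of 500.0 g — gaps are rounding artifacts).
Batch total: Σ batch = 618.9 g; Σ batch·LOI gives LOI loss = 118.9 g; yield: glass divided by total = 80.79%.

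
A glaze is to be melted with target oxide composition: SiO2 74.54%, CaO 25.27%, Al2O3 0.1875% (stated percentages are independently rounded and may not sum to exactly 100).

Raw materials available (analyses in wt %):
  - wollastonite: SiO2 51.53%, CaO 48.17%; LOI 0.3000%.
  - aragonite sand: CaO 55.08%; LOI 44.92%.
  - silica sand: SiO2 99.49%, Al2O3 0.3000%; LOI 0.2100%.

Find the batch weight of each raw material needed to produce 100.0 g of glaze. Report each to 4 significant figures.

The working math carries full float precision all the way through. In-progress results appear with 4-significant-digit rounding across the worked steps — exactly one rounding goes into every reported number — derived quantities are recomputed using the weight values on 100.0 g of glass in full precision (the totals, glass mass, three oxide percentages, ignition loss, yield) exactly as printed in either problem or answer.
Target masses of each oxide per 100.0 g glaze:
  SiO2: 74.54% × 100.0 = 74.54 g
  CaO: 25.27% × 100.0 = 25.27 g
  Al2O3: 0.1875% × 100.0 = 0.1875 g
Verifying the oxide balance from the weights as reported, at the basis given (oxide sums agree with the targets once rounding is allowed for):
  SiO2: 23.98·0.5153 + 62.50·0.9949 = 74.54 g (target 74.54 g)
  CaO: 23.98·0.4817 + 24.90·0.5508 = 25.27 g (target 25.27 g)
  Al2O3: 62.50·0.003000 = 0.1875 g (target 0.1875 g)
Glass mass check: total charge less LOI = 99.99 g (oxide target masses add up to 100.0 g; stated basis 100.0 g — any gap is answer rounding).
Summing the batch: Σ batch = 111.4 g; LOI removed, Σ of batch·LOI: 11.39 g; as yield: glass ÷ batch → 89.78%.

Batch per 100.0 g glaze:
  wollastonite: 23.98 g
  aragonite sand: 24.90 g
  silica sand: 62.50 g
Total batch = 111.4 g; LOI loss = 11.39 g; yield = 89.78%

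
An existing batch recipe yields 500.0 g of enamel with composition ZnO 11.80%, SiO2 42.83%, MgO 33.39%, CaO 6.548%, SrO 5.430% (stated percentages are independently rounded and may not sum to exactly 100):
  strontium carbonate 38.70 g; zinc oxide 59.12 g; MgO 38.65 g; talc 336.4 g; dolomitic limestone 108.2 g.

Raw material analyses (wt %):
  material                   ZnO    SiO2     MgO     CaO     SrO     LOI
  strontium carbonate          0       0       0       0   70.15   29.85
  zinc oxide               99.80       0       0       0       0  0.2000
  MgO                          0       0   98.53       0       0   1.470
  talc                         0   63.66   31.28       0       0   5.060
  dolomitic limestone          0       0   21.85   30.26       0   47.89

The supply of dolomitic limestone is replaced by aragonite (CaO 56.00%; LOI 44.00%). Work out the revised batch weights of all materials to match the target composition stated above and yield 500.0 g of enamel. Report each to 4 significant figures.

Revised batch per 500.0 g enamel:
  strontium carbonate: 38.70 g
  zinc oxide: 59.12 g
  MgO: 62.65 g
  talc: 336.4 g
  aragonite: 58.46 g
Total batch = 555.3 g; LOI loss = 55.34 g

All internal work keeps full float precision at every stage. The intermediate values appear with 4-significant-digit rounding alongside each step. Each reported figure is rounded once only — all derived quantities are computed using the weight values at 500.0 g of glass at full precision (the five compositions, net glass mass, LOI, yield, the totals) exactly as shown in question or answer.
The oxide mass targets at 500.0 g enamel:
  ZnO: 11.80% × 500.0 = 59.00 g
  SiO2: 42.83% × 500.0 = 214.2 g
  MgO: 33.39% × 500.0 = 167.0 g
  CaO: 6.548% × 500.0 = 32.74 g
  SrO: 5.430% × 500.0 = 27.15 g
Mass-balance tally per oxide per the reported batch figures, versus the basis set out (oxide sums agree with the targets exact up to rounding of places):
  ZnO: 59.12·0.9980 = 59.00 g (target 59.00 g)
  SiO2: 336.4·0.6366 = 214.2 g (target 214.2 g)
  MgO: 62.65·0.9853 + 336.4·0.3128 = 167.0 g (target 167.0 g)
  CaO: 58.46·0.5600 = 32.74 g (target 32.74 g)
  SrO: 38.70·0.7015 = 27.15 g (target 27.15 g)
Auditing the glass mass value: the batch minus its LOI: 500.0 g (oxide target masses add up to 500.0 g; the stated basis being 500.0 g — any gap is answer rounding).
Adding the batch up: Σ batch = 555.3 g; ignition loss, Σ(batch × LOI) = 55.34 g; yield = glass ÷ total batch = 90.04%.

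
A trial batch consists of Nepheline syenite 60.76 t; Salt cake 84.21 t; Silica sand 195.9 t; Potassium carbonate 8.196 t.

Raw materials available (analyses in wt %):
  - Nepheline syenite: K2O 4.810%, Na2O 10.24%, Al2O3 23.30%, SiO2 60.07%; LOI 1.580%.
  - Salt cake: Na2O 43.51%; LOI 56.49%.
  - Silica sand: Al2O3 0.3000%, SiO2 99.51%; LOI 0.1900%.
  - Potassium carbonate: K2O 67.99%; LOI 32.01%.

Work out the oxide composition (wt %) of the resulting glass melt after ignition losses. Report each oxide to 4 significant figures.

Glass mass = 297.5 t (batch 349.1 − LOI 51.53).
Composition: K2O 2.855%, Na2O 14.41%, Al2O3 4.956%, SiO2 77.78%

Working values are printed with 4-significant-figure rounding alongside each step. The working math carries full float precision through every step — every reported figure takes just one rounding; derived quantities, including LOI, the yield, totals, glass mass, the four compositions, are computed from the weighed amounts on 297.5 t of glass in full precision, as written in either problem or answer.
Oxide-by-oxide delivered mass:
  K2O: 60.76·0.04810 + 8.196·0.6799 = 8.495 t
  Na2O: 60.76·0.1024 + 84.21·0.4351 = 42.86 t
  Al2O3: 60.76·0.2330 + 195.9·0.003000 = 14.74 t
  SiO2: 60.76·0.6007 + 195.9·0.9951 = 231.4 t
LOI: 60.76·0.01580 + 84.21·0.5649 + 195.9·0.001900 + 8.196·0.3201 = 51.53 t
Glass = total batch minus LOI = 349.1 − 51.53 = 297.5 t (equal to the oxide-mass sum)
wt %: oxide over glass, times 100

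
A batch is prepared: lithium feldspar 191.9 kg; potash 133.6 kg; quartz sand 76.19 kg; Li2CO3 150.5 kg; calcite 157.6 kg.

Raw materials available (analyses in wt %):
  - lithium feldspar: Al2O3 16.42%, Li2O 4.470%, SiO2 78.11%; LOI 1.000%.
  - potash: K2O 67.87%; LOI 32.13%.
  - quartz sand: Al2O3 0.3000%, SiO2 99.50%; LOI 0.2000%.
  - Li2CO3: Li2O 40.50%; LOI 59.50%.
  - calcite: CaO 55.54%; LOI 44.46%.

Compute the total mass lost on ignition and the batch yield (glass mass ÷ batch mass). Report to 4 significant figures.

LOI loss = 204.6 kg; glass = 505.2 kg; yield = 71.17%

Rounding to 4 significant digits applies to each working value as printed. All internal work runs at exact precision from start to finish — every reported number is rounded once only. All derived quantities, including five oxide percentages, glass mass, LOI, the yield, totals, are computed from the batch weights at 505.2 kg of glass at exact precision as set out in either problem or answer.
Material-by-material LOI:
  lithium feldspar: 191.9 × 0.01000 = 1.919 kg
  potash: 133.6 × 0.3213 = 42.93 kg
  quartz sand: 76.19 × 0.002000 = 0.1524 kg
  Li2CO3: 150.5 × 0.5950 = 89.55 kg
  calcite: 157.6 × 0.4446 = 70.07 kg
Total LOI = 204.6 kg
Glass = batch − LOI = 709.8 − 204.6 = 505.2 kg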